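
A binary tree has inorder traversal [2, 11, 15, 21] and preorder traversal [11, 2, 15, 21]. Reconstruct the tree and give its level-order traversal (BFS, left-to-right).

Inorder:  [2, 11, 15, 21]
Preorder: [11, 2, 15, 21]
Algorithm: preorder visits root first, so consume preorder in order;
for each root, split the current inorder slice at that value into
left-subtree inorder and right-subtree inorder, then recurse.
Recursive splits:
  root=11; inorder splits into left=[2], right=[15, 21]
  root=2; inorder splits into left=[], right=[]
  root=15; inorder splits into left=[], right=[21]
  root=21; inorder splits into left=[], right=[]
Reconstructed level-order: [11, 2, 15, 21]


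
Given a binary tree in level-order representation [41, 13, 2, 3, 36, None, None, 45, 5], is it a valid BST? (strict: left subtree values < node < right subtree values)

Level-order array: [41, 13, 2, 3, 36, None, None, 45, 5]
Validate using subtree bounds (lo, hi): at each node, require lo < value < hi,
then recurse left with hi=value and right with lo=value.
Preorder trace (stopping at first violation):
  at node 41 with bounds (-inf, +inf): OK
  at node 13 with bounds (-inf, 41): OK
  at node 3 with bounds (-inf, 13): OK
  at node 45 with bounds (-inf, 3): VIOLATION
Node 45 violates its bound: not (-inf < 45 < 3).
Result: Not a valid BST


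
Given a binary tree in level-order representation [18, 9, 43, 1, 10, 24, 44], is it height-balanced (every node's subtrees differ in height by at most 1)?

Tree (level-order array): [18, 9, 43, 1, 10, 24, 44]
Definition: a tree is height-balanced if, at every node, |h(left) - h(right)| <= 1 (empty subtree has height -1).
Bottom-up per-node check:
  node 1: h_left=-1, h_right=-1, diff=0 [OK], height=0
  node 10: h_left=-1, h_right=-1, diff=0 [OK], height=0
  node 9: h_left=0, h_right=0, diff=0 [OK], height=1
  node 24: h_left=-1, h_right=-1, diff=0 [OK], height=0
  node 44: h_left=-1, h_right=-1, diff=0 [OK], height=0
  node 43: h_left=0, h_right=0, diff=0 [OK], height=1
  node 18: h_left=1, h_right=1, diff=0 [OK], height=2
All nodes satisfy the balance condition.
Result: Balanced


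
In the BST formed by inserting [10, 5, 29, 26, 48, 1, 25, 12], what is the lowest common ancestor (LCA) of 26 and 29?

Tree insertion order: [10, 5, 29, 26, 48, 1, 25, 12]
Tree (level-order array): [10, 5, 29, 1, None, 26, 48, None, None, 25, None, None, None, 12]
In a BST, the LCA of p=26, q=29 is the first node v on the
root-to-leaf path with p <= v <= q (go left if both < v, right if both > v).
Walk from root:
  at 10: both 26 and 29 > 10, go right
  at 29: 26 <= 29 <= 29, this is the LCA
LCA = 29


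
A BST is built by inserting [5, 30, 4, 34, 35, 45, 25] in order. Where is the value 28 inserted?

Starting tree (level order): [5, 4, 30, None, None, 25, 34, None, None, None, 35, None, 45]
Insertion path: 5 -> 30 -> 25
Result: insert 28 as right child of 25
Final tree (level order): [5, 4, 30, None, None, 25, 34, None, 28, None, 35, None, None, None, 45]


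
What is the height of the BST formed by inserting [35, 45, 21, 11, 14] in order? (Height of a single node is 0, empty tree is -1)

Insertion order: [35, 45, 21, 11, 14]
Tree (level-order array): [35, 21, 45, 11, None, None, None, None, 14]
Compute height bottom-up (empty subtree = -1):
  height(14) = 1 + max(-1, -1) = 0
  height(11) = 1 + max(-1, 0) = 1
  height(21) = 1 + max(1, -1) = 2
  height(45) = 1 + max(-1, -1) = 0
  height(35) = 1 + max(2, 0) = 3
Height = 3


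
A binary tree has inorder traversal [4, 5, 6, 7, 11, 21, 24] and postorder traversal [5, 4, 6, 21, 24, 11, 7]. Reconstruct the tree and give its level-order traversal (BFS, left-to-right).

Inorder:   [4, 5, 6, 7, 11, 21, 24]
Postorder: [5, 4, 6, 21, 24, 11, 7]
Algorithm: postorder visits root last, so walk postorder right-to-left;
each value is the root of the current inorder slice — split it at that
value, recurse on the right subtree first, then the left.
Recursive splits:
  root=7; inorder splits into left=[4, 5, 6], right=[11, 21, 24]
  root=11; inorder splits into left=[], right=[21, 24]
  root=24; inorder splits into left=[21], right=[]
  root=21; inorder splits into left=[], right=[]
  root=6; inorder splits into left=[4, 5], right=[]
  root=4; inorder splits into left=[], right=[5]
  root=5; inorder splits into left=[], right=[]
Reconstructed level-order: [7, 6, 11, 4, 24, 5, 21]


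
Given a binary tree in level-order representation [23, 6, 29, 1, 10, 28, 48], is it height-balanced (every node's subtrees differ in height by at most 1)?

Tree (level-order array): [23, 6, 29, 1, 10, 28, 48]
Definition: a tree is height-balanced if, at every node, |h(left) - h(right)| <= 1 (empty subtree has height -1).
Bottom-up per-node check:
  node 1: h_left=-1, h_right=-1, diff=0 [OK], height=0
  node 10: h_left=-1, h_right=-1, diff=0 [OK], height=0
  node 6: h_left=0, h_right=0, diff=0 [OK], height=1
  node 28: h_left=-1, h_right=-1, diff=0 [OK], height=0
  node 48: h_left=-1, h_right=-1, diff=0 [OK], height=0
  node 29: h_left=0, h_right=0, diff=0 [OK], height=1
  node 23: h_left=1, h_right=1, diff=0 [OK], height=2
All nodes satisfy the balance condition.
Result: Balanced


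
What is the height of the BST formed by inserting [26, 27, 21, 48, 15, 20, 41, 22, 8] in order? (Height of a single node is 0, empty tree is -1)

Insertion order: [26, 27, 21, 48, 15, 20, 41, 22, 8]
Tree (level-order array): [26, 21, 27, 15, 22, None, 48, 8, 20, None, None, 41]
Compute height bottom-up (empty subtree = -1):
  height(8) = 1 + max(-1, -1) = 0
  height(20) = 1 + max(-1, -1) = 0
  height(15) = 1 + max(0, 0) = 1
  height(22) = 1 + max(-1, -1) = 0
  height(21) = 1 + max(1, 0) = 2
  height(41) = 1 + max(-1, -1) = 0
  height(48) = 1 + max(0, -1) = 1
  height(27) = 1 + max(-1, 1) = 2
  height(26) = 1 + max(2, 2) = 3
Height = 3


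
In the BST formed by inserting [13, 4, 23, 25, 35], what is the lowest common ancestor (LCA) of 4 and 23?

Tree insertion order: [13, 4, 23, 25, 35]
Tree (level-order array): [13, 4, 23, None, None, None, 25, None, 35]
In a BST, the LCA of p=4, q=23 is the first node v on the
root-to-leaf path with p <= v <= q (go left if both < v, right if both > v).
Walk from root:
  at 13: 4 <= 13 <= 23, this is the LCA
LCA = 13


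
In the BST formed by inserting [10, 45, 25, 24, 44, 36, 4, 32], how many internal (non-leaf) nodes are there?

Tree built from: [10, 45, 25, 24, 44, 36, 4, 32]
Tree (level-order array): [10, 4, 45, None, None, 25, None, 24, 44, None, None, 36, None, 32]
Rule: An internal node has at least one child.
Per-node child counts:
  node 10: 2 child(ren)
  node 4: 0 child(ren)
  node 45: 1 child(ren)
  node 25: 2 child(ren)
  node 24: 0 child(ren)
  node 44: 1 child(ren)
  node 36: 1 child(ren)
  node 32: 0 child(ren)
Matching nodes: [10, 45, 25, 44, 36]
Count of internal (non-leaf) nodes: 5


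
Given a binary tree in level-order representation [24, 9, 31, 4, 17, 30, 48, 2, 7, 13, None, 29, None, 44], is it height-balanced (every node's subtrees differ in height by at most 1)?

Tree (level-order array): [24, 9, 31, 4, 17, 30, 48, 2, 7, 13, None, 29, None, 44]
Definition: a tree is height-balanced if, at every node, |h(left) - h(right)| <= 1 (empty subtree has height -1).
Bottom-up per-node check:
  node 2: h_left=-1, h_right=-1, diff=0 [OK], height=0
  node 7: h_left=-1, h_right=-1, diff=0 [OK], height=0
  node 4: h_left=0, h_right=0, diff=0 [OK], height=1
  node 13: h_left=-1, h_right=-1, diff=0 [OK], height=0
  node 17: h_left=0, h_right=-1, diff=1 [OK], height=1
  node 9: h_left=1, h_right=1, diff=0 [OK], height=2
  node 29: h_left=-1, h_right=-1, diff=0 [OK], height=0
  node 30: h_left=0, h_right=-1, diff=1 [OK], height=1
  node 44: h_left=-1, h_right=-1, diff=0 [OK], height=0
  node 48: h_left=0, h_right=-1, diff=1 [OK], height=1
  node 31: h_left=1, h_right=1, diff=0 [OK], height=2
  node 24: h_left=2, h_right=2, diff=0 [OK], height=3
All nodes satisfy the balance condition.
Result: Balanced


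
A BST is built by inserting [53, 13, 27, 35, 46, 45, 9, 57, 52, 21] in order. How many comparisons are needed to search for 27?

Search path for 27: 53 -> 13 -> 27
Found: True
Comparisons: 3


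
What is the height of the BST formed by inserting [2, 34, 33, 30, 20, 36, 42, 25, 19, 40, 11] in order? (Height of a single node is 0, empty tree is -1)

Insertion order: [2, 34, 33, 30, 20, 36, 42, 25, 19, 40, 11]
Tree (level-order array): [2, None, 34, 33, 36, 30, None, None, 42, 20, None, 40, None, 19, 25, None, None, 11]
Compute height bottom-up (empty subtree = -1):
  height(11) = 1 + max(-1, -1) = 0
  height(19) = 1 + max(0, -1) = 1
  height(25) = 1 + max(-1, -1) = 0
  height(20) = 1 + max(1, 0) = 2
  height(30) = 1 + max(2, -1) = 3
  height(33) = 1 + max(3, -1) = 4
  height(40) = 1 + max(-1, -1) = 0
  height(42) = 1 + max(0, -1) = 1
  height(36) = 1 + max(-1, 1) = 2
  height(34) = 1 + max(4, 2) = 5
  height(2) = 1 + max(-1, 5) = 6
Height = 6


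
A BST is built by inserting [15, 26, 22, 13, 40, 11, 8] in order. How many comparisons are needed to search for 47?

Search path for 47: 15 -> 26 -> 40
Found: False
Comparisons: 3


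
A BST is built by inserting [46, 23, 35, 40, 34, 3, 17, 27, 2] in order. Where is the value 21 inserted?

Starting tree (level order): [46, 23, None, 3, 35, 2, 17, 34, 40, None, None, None, None, 27]
Insertion path: 46 -> 23 -> 3 -> 17
Result: insert 21 as right child of 17
Final tree (level order): [46, 23, None, 3, 35, 2, 17, 34, 40, None, None, None, 21, 27]


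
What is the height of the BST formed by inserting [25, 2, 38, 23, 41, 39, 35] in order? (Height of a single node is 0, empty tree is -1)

Insertion order: [25, 2, 38, 23, 41, 39, 35]
Tree (level-order array): [25, 2, 38, None, 23, 35, 41, None, None, None, None, 39]
Compute height bottom-up (empty subtree = -1):
  height(23) = 1 + max(-1, -1) = 0
  height(2) = 1 + max(-1, 0) = 1
  height(35) = 1 + max(-1, -1) = 0
  height(39) = 1 + max(-1, -1) = 0
  height(41) = 1 + max(0, -1) = 1
  height(38) = 1 + max(0, 1) = 2
  height(25) = 1 + max(1, 2) = 3
Height = 3


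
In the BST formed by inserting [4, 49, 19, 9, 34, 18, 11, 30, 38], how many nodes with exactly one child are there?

Tree built from: [4, 49, 19, 9, 34, 18, 11, 30, 38]
Tree (level-order array): [4, None, 49, 19, None, 9, 34, None, 18, 30, 38, 11]
Rule: These are nodes with exactly 1 non-null child.
Per-node child counts:
  node 4: 1 child(ren)
  node 49: 1 child(ren)
  node 19: 2 child(ren)
  node 9: 1 child(ren)
  node 18: 1 child(ren)
  node 11: 0 child(ren)
  node 34: 2 child(ren)
  node 30: 0 child(ren)
  node 38: 0 child(ren)
Matching nodes: [4, 49, 9, 18]
Count of nodes with exactly one child: 4


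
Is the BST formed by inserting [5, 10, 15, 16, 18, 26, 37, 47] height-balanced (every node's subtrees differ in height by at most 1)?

Tree (level-order array): [5, None, 10, None, 15, None, 16, None, 18, None, 26, None, 37, None, 47]
Definition: a tree is height-balanced if, at every node, |h(left) - h(right)| <= 1 (empty subtree has height -1).
Bottom-up per-node check:
  node 47: h_left=-1, h_right=-1, diff=0 [OK], height=0
  node 37: h_left=-1, h_right=0, diff=1 [OK], height=1
  node 26: h_left=-1, h_right=1, diff=2 [FAIL (|-1-1|=2 > 1)], height=2
  node 18: h_left=-1, h_right=2, diff=3 [FAIL (|-1-2|=3 > 1)], height=3
  node 16: h_left=-1, h_right=3, diff=4 [FAIL (|-1-3|=4 > 1)], height=4
  node 15: h_left=-1, h_right=4, diff=5 [FAIL (|-1-4|=5 > 1)], height=5
  node 10: h_left=-1, h_right=5, diff=6 [FAIL (|-1-5|=6 > 1)], height=6
  node 5: h_left=-1, h_right=6, diff=7 [FAIL (|-1-6|=7 > 1)], height=7
Node 26 violates the condition: |-1 - 1| = 2 > 1.
Result: Not balanced


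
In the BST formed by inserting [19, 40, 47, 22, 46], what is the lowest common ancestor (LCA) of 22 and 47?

Tree insertion order: [19, 40, 47, 22, 46]
Tree (level-order array): [19, None, 40, 22, 47, None, None, 46]
In a BST, the LCA of p=22, q=47 is the first node v on the
root-to-leaf path with p <= v <= q (go left if both < v, right if both > v).
Walk from root:
  at 19: both 22 and 47 > 19, go right
  at 40: 22 <= 40 <= 47, this is the LCA
LCA = 40


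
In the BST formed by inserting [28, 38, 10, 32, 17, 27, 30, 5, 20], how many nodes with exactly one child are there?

Tree built from: [28, 38, 10, 32, 17, 27, 30, 5, 20]
Tree (level-order array): [28, 10, 38, 5, 17, 32, None, None, None, None, 27, 30, None, 20]
Rule: These are nodes with exactly 1 non-null child.
Per-node child counts:
  node 28: 2 child(ren)
  node 10: 2 child(ren)
  node 5: 0 child(ren)
  node 17: 1 child(ren)
  node 27: 1 child(ren)
  node 20: 0 child(ren)
  node 38: 1 child(ren)
  node 32: 1 child(ren)
  node 30: 0 child(ren)
Matching nodes: [17, 27, 38, 32]
Count of nodes with exactly one child: 4


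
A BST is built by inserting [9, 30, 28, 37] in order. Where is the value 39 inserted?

Starting tree (level order): [9, None, 30, 28, 37]
Insertion path: 9 -> 30 -> 37
Result: insert 39 as right child of 37
Final tree (level order): [9, None, 30, 28, 37, None, None, None, 39]


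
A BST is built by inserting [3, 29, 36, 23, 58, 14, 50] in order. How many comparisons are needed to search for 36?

Search path for 36: 3 -> 29 -> 36
Found: True
Comparisons: 3


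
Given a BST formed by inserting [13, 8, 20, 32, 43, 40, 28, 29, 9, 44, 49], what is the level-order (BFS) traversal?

Tree insertion order: [13, 8, 20, 32, 43, 40, 28, 29, 9, 44, 49]
Tree (level-order array): [13, 8, 20, None, 9, None, 32, None, None, 28, 43, None, 29, 40, 44, None, None, None, None, None, 49]
BFS from the root, enqueuing left then right child of each popped node:
  queue [13] -> pop 13, enqueue [8, 20], visited so far: [13]
  queue [8, 20] -> pop 8, enqueue [9], visited so far: [13, 8]
  queue [20, 9] -> pop 20, enqueue [32], visited so far: [13, 8, 20]
  queue [9, 32] -> pop 9, enqueue [none], visited so far: [13, 8, 20, 9]
  queue [32] -> pop 32, enqueue [28, 43], visited so far: [13, 8, 20, 9, 32]
  queue [28, 43] -> pop 28, enqueue [29], visited so far: [13, 8, 20, 9, 32, 28]
  queue [43, 29] -> pop 43, enqueue [40, 44], visited so far: [13, 8, 20, 9, 32, 28, 43]
  queue [29, 40, 44] -> pop 29, enqueue [none], visited so far: [13, 8, 20, 9, 32, 28, 43, 29]
  queue [40, 44] -> pop 40, enqueue [none], visited so far: [13, 8, 20, 9, 32, 28, 43, 29, 40]
  queue [44] -> pop 44, enqueue [49], visited so far: [13, 8, 20, 9, 32, 28, 43, 29, 40, 44]
  queue [49] -> pop 49, enqueue [none], visited so far: [13, 8, 20, 9, 32, 28, 43, 29, 40, 44, 49]
Result: [13, 8, 20, 9, 32, 28, 43, 29, 40, 44, 49]


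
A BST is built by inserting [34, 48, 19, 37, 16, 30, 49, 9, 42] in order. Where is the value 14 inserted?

Starting tree (level order): [34, 19, 48, 16, 30, 37, 49, 9, None, None, None, None, 42]
Insertion path: 34 -> 19 -> 16 -> 9
Result: insert 14 as right child of 9
Final tree (level order): [34, 19, 48, 16, 30, 37, 49, 9, None, None, None, None, 42, None, None, None, 14]


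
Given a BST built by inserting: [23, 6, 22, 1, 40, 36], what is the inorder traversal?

Tree insertion order: [23, 6, 22, 1, 40, 36]
Tree (level-order array): [23, 6, 40, 1, 22, 36]
Inorder traversal: [1, 6, 22, 23, 36, 40]


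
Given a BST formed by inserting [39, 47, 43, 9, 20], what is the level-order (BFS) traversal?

Tree insertion order: [39, 47, 43, 9, 20]
Tree (level-order array): [39, 9, 47, None, 20, 43]
BFS from the root, enqueuing left then right child of each popped node:
  queue [39] -> pop 39, enqueue [9, 47], visited so far: [39]
  queue [9, 47] -> pop 9, enqueue [20], visited so far: [39, 9]
  queue [47, 20] -> pop 47, enqueue [43], visited so far: [39, 9, 47]
  queue [20, 43] -> pop 20, enqueue [none], visited so far: [39, 9, 47, 20]
  queue [43] -> pop 43, enqueue [none], visited so far: [39, 9, 47, 20, 43]
Result: [39, 9, 47, 20, 43]


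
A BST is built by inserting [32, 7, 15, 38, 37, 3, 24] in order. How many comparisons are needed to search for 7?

Search path for 7: 32 -> 7
Found: True
Comparisons: 2


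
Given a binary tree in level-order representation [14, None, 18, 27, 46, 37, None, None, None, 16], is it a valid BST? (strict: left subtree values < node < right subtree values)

Level-order array: [14, None, 18, 27, 46, 37, None, None, None, 16]
Validate using subtree bounds (lo, hi): at each node, require lo < value < hi,
then recurse left with hi=value and right with lo=value.
Preorder trace (stopping at first violation):
  at node 14 with bounds (-inf, +inf): OK
  at node 18 with bounds (14, +inf): OK
  at node 27 with bounds (14, 18): VIOLATION
Node 27 violates its bound: not (14 < 27 < 18).
Result: Not a valid BST


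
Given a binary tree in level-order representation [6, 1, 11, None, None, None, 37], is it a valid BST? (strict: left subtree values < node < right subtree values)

Level-order array: [6, 1, 11, None, None, None, 37]
Validate using subtree bounds (lo, hi): at each node, require lo < value < hi,
then recurse left with hi=value and right with lo=value.
Preorder trace (stopping at first violation):
  at node 6 with bounds (-inf, +inf): OK
  at node 1 with bounds (-inf, 6): OK
  at node 11 with bounds (6, +inf): OK
  at node 37 with bounds (11, +inf): OK
No violation found at any node.
Result: Valid BST


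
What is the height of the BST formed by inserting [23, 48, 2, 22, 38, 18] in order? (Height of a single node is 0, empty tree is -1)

Insertion order: [23, 48, 2, 22, 38, 18]
Tree (level-order array): [23, 2, 48, None, 22, 38, None, 18]
Compute height bottom-up (empty subtree = -1):
  height(18) = 1 + max(-1, -1) = 0
  height(22) = 1 + max(0, -1) = 1
  height(2) = 1 + max(-1, 1) = 2
  height(38) = 1 + max(-1, -1) = 0
  height(48) = 1 + max(0, -1) = 1
  height(23) = 1 + max(2, 1) = 3
Height = 3


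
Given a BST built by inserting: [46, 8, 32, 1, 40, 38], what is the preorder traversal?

Tree insertion order: [46, 8, 32, 1, 40, 38]
Tree (level-order array): [46, 8, None, 1, 32, None, None, None, 40, 38]
Preorder traversal: [46, 8, 1, 32, 40, 38]


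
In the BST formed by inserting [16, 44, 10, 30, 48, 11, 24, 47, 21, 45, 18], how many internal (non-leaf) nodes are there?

Tree built from: [16, 44, 10, 30, 48, 11, 24, 47, 21, 45, 18]
Tree (level-order array): [16, 10, 44, None, 11, 30, 48, None, None, 24, None, 47, None, 21, None, 45, None, 18]
Rule: An internal node has at least one child.
Per-node child counts:
  node 16: 2 child(ren)
  node 10: 1 child(ren)
  node 11: 0 child(ren)
  node 44: 2 child(ren)
  node 30: 1 child(ren)
  node 24: 1 child(ren)
  node 21: 1 child(ren)
  node 18: 0 child(ren)
  node 48: 1 child(ren)
  node 47: 1 child(ren)
  node 45: 0 child(ren)
Matching nodes: [16, 10, 44, 30, 24, 21, 48, 47]
Count of internal (non-leaf) nodes: 8


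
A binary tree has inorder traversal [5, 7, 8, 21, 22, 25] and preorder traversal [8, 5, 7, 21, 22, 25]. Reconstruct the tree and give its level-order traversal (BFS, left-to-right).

Inorder:  [5, 7, 8, 21, 22, 25]
Preorder: [8, 5, 7, 21, 22, 25]
Algorithm: preorder visits root first, so consume preorder in order;
for each root, split the current inorder slice at that value into
left-subtree inorder and right-subtree inorder, then recurse.
Recursive splits:
  root=8; inorder splits into left=[5, 7], right=[21, 22, 25]
  root=5; inorder splits into left=[], right=[7]
  root=7; inorder splits into left=[], right=[]
  root=21; inorder splits into left=[], right=[22, 25]
  root=22; inorder splits into left=[], right=[25]
  root=25; inorder splits into left=[], right=[]
Reconstructed level-order: [8, 5, 21, 7, 22, 25]


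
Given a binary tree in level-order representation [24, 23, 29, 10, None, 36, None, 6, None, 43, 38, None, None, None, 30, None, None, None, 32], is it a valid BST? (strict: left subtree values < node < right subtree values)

Level-order array: [24, 23, 29, 10, None, 36, None, 6, None, 43, 38, None, None, None, 30, None, None, None, 32]
Validate using subtree bounds (lo, hi): at each node, require lo < value < hi,
then recurse left with hi=value and right with lo=value.
Preorder trace (stopping at first violation):
  at node 24 with bounds (-inf, +inf): OK
  at node 23 with bounds (-inf, 24): OK
  at node 10 with bounds (-inf, 23): OK
  at node 6 with bounds (-inf, 10): OK
  at node 29 with bounds (24, +inf): OK
  at node 36 with bounds (24, 29): VIOLATION
Node 36 violates its bound: not (24 < 36 < 29).
Result: Not a valid BST


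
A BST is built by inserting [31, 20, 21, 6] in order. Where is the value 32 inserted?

Starting tree (level order): [31, 20, None, 6, 21]
Insertion path: 31
Result: insert 32 as right child of 31
Final tree (level order): [31, 20, 32, 6, 21]


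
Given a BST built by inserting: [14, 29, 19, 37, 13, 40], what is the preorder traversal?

Tree insertion order: [14, 29, 19, 37, 13, 40]
Tree (level-order array): [14, 13, 29, None, None, 19, 37, None, None, None, 40]
Preorder traversal: [14, 13, 29, 19, 37, 40]


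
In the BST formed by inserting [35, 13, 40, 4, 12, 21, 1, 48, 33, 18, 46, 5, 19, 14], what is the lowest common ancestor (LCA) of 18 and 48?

Tree insertion order: [35, 13, 40, 4, 12, 21, 1, 48, 33, 18, 46, 5, 19, 14]
Tree (level-order array): [35, 13, 40, 4, 21, None, 48, 1, 12, 18, 33, 46, None, None, None, 5, None, 14, 19]
In a BST, the LCA of p=18, q=48 is the first node v on the
root-to-leaf path with p <= v <= q (go left if both < v, right if both > v).
Walk from root:
  at 35: 18 <= 35 <= 48, this is the LCA
LCA = 35


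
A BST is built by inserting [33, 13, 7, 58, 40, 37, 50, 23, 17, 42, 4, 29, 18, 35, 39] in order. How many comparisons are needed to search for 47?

Search path for 47: 33 -> 58 -> 40 -> 50 -> 42
Found: False
Comparisons: 5


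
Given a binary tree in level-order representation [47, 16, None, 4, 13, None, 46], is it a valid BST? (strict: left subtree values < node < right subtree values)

Level-order array: [47, 16, None, 4, 13, None, 46]
Validate using subtree bounds (lo, hi): at each node, require lo < value < hi,
then recurse left with hi=value and right with lo=value.
Preorder trace (stopping at first violation):
  at node 47 with bounds (-inf, +inf): OK
  at node 16 with bounds (-inf, 47): OK
  at node 4 with bounds (-inf, 16): OK
  at node 46 with bounds (4, 16): VIOLATION
Node 46 violates its bound: not (4 < 46 < 16).
Result: Not a valid BST


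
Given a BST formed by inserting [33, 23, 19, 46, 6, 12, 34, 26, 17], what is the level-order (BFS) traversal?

Tree insertion order: [33, 23, 19, 46, 6, 12, 34, 26, 17]
Tree (level-order array): [33, 23, 46, 19, 26, 34, None, 6, None, None, None, None, None, None, 12, None, 17]
BFS from the root, enqueuing left then right child of each popped node:
  queue [33] -> pop 33, enqueue [23, 46], visited so far: [33]
  queue [23, 46] -> pop 23, enqueue [19, 26], visited so far: [33, 23]
  queue [46, 19, 26] -> pop 46, enqueue [34], visited so far: [33, 23, 46]
  queue [19, 26, 34] -> pop 19, enqueue [6], visited so far: [33, 23, 46, 19]
  queue [26, 34, 6] -> pop 26, enqueue [none], visited so far: [33, 23, 46, 19, 26]
  queue [34, 6] -> pop 34, enqueue [none], visited so far: [33, 23, 46, 19, 26, 34]
  queue [6] -> pop 6, enqueue [12], visited so far: [33, 23, 46, 19, 26, 34, 6]
  queue [12] -> pop 12, enqueue [17], visited so far: [33, 23, 46, 19, 26, 34, 6, 12]
  queue [17] -> pop 17, enqueue [none], visited so far: [33, 23, 46, 19, 26, 34, 6, 12, 17]
Result: [33, 23, 46, 19, 26, 34, 6, 12, 17]


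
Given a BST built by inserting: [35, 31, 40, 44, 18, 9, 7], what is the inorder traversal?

Tree insertion order: [35, 31, 40, 44, 18, 9, 7]
Tree (level-order array): [35, 31, 40, 18, None, None, 44, 9, None, None, None, 7]
Inorder traversal: [7, 9, 18, 31, 35, 40, 44]


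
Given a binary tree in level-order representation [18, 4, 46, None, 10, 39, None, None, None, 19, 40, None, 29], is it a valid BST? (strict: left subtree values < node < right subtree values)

Level-order array: [18, 4, 46, None, 10, 39, None, None, None, 19, 40, None, 29]
Validate using subtree bounds (lo, hi): at each node, require lo < value < hi,
then recurse left with hi=value and right with lo=value.
Preorder trace (stopping at first violation):
  at node 18 with bounds (-inf, +inf): OK
  at node 4 with bounds (-inf, 18): OK
  at node 10 with bounds (4, 18): OK
  at node 46 with bounds (18, +inf): OK
  at node 39 with bounds (18, 46): OK
  at node 19 with bounds (18, 39): OK
  at node 29 with bounds (19, 39): OK
  at node 40 with bounds (39, 46): OK
No violation found at any node.
Result: Valid BST


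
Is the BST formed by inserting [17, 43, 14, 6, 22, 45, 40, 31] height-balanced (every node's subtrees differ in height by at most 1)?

Tree (level-order array): [17, 14, 43, 6, None, 22, 45, None, None, None, 40, None, None, 31]
Definition: a tree is height-balanced if, at every node, |h(left) - h(right)| <= 1 (empty subtree has height -1).
Bottom-up per-node check:
  node 6: h_left=-1, h_right=-1, diff=0 [OK], height=0
  node 14: h_left=0, h_right=-1, diff=1 [OK], height=1
  node 31: h_left=-1, h_right=-1, diff=0 [OK], height=0
  node 40: h_left=0, h_right=-1, diff=1 [OK], height=1
  node 22: h_left=-1, h_right=1, diff=2 [FAIL (|-1-1|=2 > 1)], height=2
  node 45: h_left=-1, h_right=-1, diff=0 [OK], height=0
  node 43: h_left=2, h_right=0, diff=2 [FAIL (|2-0|=2 > 1)], height=3
  node 17: h_left=1, h_right=3, diff=2 [FAIL (|1-3|=2 > 1)], height=4
Node 22 violates the condition: |-1 - 1| = 2 > 1.
Result: Not balanced


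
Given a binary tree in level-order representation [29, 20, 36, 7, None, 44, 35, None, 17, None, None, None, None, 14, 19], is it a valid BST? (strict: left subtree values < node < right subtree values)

Level-order array: [29, 20, 36, 7, None, 44, 35, None, 17, None, None, None, None, 14, 19]
Validate using subtree bounds (lo, hi): at each node, require lo < value < hi,
then recurse left with hi=value and right with lo=value.
Preorder trace (stopping at first violation):
  at node 29 with bounds (-inf, +inf): OK
  at node 20 with bounds (-inf, 29): OK
  at node 7 with bounds (-inf, 20): OK
  at node 17 with bounds (7, 20): OK
  at node 14 with bounds (7, 17): OK
  at node 19 with bounds (17, 20): OK
  at node 36 with bounds (29, +inf): OK
  at node 44 with bounds (29, 36): VIOLATION
Node 44 violates its bound: not (29 < 44 < 36).
Result: Not a valid BST


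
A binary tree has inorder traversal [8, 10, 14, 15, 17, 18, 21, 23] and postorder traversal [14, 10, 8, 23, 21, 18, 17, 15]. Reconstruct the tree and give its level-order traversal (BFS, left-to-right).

Inorder:   [8, 10, 14, 15, 17, 18, 21, 23]
Postorder: [14, 10, 8, 23, 21, 18, 17, 15]
Algorithm: postorder visits root last, so walk postorder right-to-left;
each value is the root of the current inorder slice — split it at that
value, recurse on the right subtree first, then the left.
Recursive splits:
  root=15; inorder splits into left=[8, 10, 14], right=[17, 18, 21, 23]
  root=17; inorder splits into left=[], right=[18, 21, 23]
  root=18; inorder splits into left=[], right=[21, 23]
  root=21; inorder splits into left=[], right=[23]
  root=23; inorder splits into left=[], right=[]
  root=8; inorder splits into left=[], right=[10, 14]
  root=10; inorder splits into left=[], right=[14]
  root=14; inorder splits into left=[], right=[]
Reconstructed level-order: [15, 8, 17, 10, 18, 14, 21, 23]


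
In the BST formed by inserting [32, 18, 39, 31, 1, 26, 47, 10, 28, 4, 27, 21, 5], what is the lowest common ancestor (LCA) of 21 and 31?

Tree insertion order: [32, 18, 39, 31, 1, 26, 47, 10, 28, 4, 27, 21, 5]
Tree (level-order array): [32, 18, 39, 1, 31, None, 47, None, 10, 26, None, None, None, 4, None, 21, 28, None, 5, None, None, 27]
In a BST, the LCA of p=21, q=31 is the first node v on the
root-to-leaf path with p <= v <= q (go left if both < v, right if both > v).
Walk from root:
  at 32: both 21 and 31 < 32, go left
  at 18: both 21 and 31 > 18, go right
  at 31: 21 <= 31 <= 31, this is the LCA
LCA = 31


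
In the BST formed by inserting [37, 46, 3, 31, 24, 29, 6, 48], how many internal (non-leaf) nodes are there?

Tree built from: [37, 46, 3, 31, 24, 29, 6, 48]
Tree (level-order array): [37, 3, 46, None, 31, None, 48, 24, None, None, None, 6, 29]
Rule: An internal node has at least one child.
Per-node child counts:
  node 37: 2 child(ren)
  node 3: 1 child(ren)
  node 31: 1 child(ren)
  node 24: 2 child(ren)
  node 6: 0 child(ren)
  node 29: 0 child(ren)
  node 46: 1 child(ren)
  node 48: 0 child(ren)
Matching nodes: [37, 3, 31, 24, 46]
Count of internal (non-leaf) nodes: 5


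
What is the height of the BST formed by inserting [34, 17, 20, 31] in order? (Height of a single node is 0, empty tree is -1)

Insertion order: [34, 17, 20, 31]
Tree (level-order array): [34, 17, None, None, 20, None, 31]
Compute height bottom-up (empty subtree = -1):
  height(31) = 1 + max(-1, -1) = 0
  height(20) = 1 + max(-1, 0) = 1
  height(17) = 1 + max(-1, 1) = 2
  height(34) = 1 + max(2, -1) = 3
Height = 3


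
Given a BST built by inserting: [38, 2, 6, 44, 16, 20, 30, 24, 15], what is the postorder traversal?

Tree insertion order: [38, 2, 6, 44, 16, 20, 30, 24, 15]
Tree (level-order array): [38, 2, 44, None, 6, None, None, None, 16, 15, 20, None, None, None, 30, 24]
Postorder traversal: [15, 24, 30, 20, 16, 6, 2, 44, 38]


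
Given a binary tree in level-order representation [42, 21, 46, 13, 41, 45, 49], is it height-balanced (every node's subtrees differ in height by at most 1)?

Tree (level-order array): [42, 21, 46, 13, 41, 45, 49]
Definition: a tree is height-balanced if, at every node, |h(left) - h(right)| <= 1 (empty subtree has height -1).
Bottom-up per-node check:
  node 13: h_left=-1, h_right=-1, diff=0 [OK], height=0
  node 41: h_left=-1, h_right=-1, diff=0 [OK], height=0
  node 21: h_left=0, h_right=0, diff=0 [OK], height=1
  node 45: h_left=-1, h_right=-1, diff=0 [OK], height=0
  node 49: h_left=-1, h_right=-1, diff=0 [OK], height=0
  node 46: h_left=0, h_right=0, diff=0 [OK], height=1
  node 42: h_left=1, h_right=1, diff=0 [OK], height=2
All nodes satisfy the balance condition.
Result: Balanced


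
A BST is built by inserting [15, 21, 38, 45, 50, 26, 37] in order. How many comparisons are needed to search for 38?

Search path for 38: 15 -> 21 -> 38
Found: True
Comparisons: 3


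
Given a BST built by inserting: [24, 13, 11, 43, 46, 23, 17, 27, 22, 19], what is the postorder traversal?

Tree insertion order: [24, 13, 11, 43, 46, 23, 17, 27, 22, 19]
Tree (level-order array): [24, 13, 43, 11, 23, 27, 46, None, None, 17, None, None, None, None, None, None, 22, 19]
Postorder traversal: [11, 19, 22, 17, 23, 13, 27, 46, 43, 24]


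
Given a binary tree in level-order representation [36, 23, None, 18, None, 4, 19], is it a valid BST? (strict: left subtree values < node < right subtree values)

Level-order array: [36, 23, None, 18, None, 4, 19]
Validate using subtree bounds (lo, hi): at each node, require lo < value < hi,
then recurse left with hi=value and right with lo=value.
Preorder trace (stopping at first violation):
  at node 36 with bounds (-inf, +inf): OK
  at node 23 with bounds (-inf, 36): OK
  at node 18 with bounds (-inf, 23): OK
  at node 4 with bounds (-inf, 18): OK
  at node 19 with bounds (18, 23): OK
No violation found at any node.
Result: Valid BST


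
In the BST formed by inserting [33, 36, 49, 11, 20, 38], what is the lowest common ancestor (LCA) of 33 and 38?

Tree insertion order: [33, 36, 49, 11, 20, 38]
Tree (level-order array): [33, 11, 36, None, 20, None, 49, None, None, 38]
In a BST, the LCA of p=33, q=38 is the first node v on the
root-to-leaf path with p <= v <= q (go left if both < v, right if both > v).
Walk from root:
  at 33: 33 <= 33 <= 38, this is the LCA
LCA = 33


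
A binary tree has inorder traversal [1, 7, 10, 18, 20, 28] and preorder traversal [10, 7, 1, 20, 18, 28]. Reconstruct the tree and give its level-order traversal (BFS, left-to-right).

Inorder:  [1, 7, 10, 18, 20, 28]
Preorder: [10, 7, 1, 20, 18, 28]
Algorithm: preorder visits root first, so consume preorder in order;
for each root, split the current inorder slice at that value into
left-subtree inorder and right-subtree inorder, then recurse.
Recursive splits:
  root=10; inorder splits into left=[1, 7], right=[18, 20, 28]
  root=7; inorder splits into left=[1], right=[]
  root=1; inorder splits into left=[], right=[]
  root=20; inorder splits into left=[18], right=[28]
  root=18; inorder splits into left=[], right=[]
  root=28; inorder splits into left=[], right=[]
Reconstructed level-order: [10, 7, 20, 1, 18, 28]


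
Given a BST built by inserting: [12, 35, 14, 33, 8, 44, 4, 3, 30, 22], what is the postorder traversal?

Tree insertion order: [12, 35, 14, 33, 8, 44, 4, 3, 30, 22]
Tree (level-order array): [12, 8, 35, 4, None, 14, 44, 3, None, None, 33, None, None, None, None, 30, None, 22]
Postorder traversal: [3, 4, 8, 22, 30, 33, 14, 44, 35, 12]


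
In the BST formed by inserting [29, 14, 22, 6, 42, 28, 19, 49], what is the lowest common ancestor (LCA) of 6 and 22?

Tree insertion order: [29, 14, 22, 6, 42, 28, 19, 49]
Tree (level-order array): [29, 14, 42, 6, 22, None, 49, None, None, 19, 28]
In a BST, the LCA of p=6, q=22 is the first node v on the
root-to-leaf path with p <= v <= q (go left if both < v, right if both > v).
Walk from root:
  at 29: both 6 and 22 < 29, go left
  at 14: 6 <= 14 <= 22, this is the LCA
LCA = 14


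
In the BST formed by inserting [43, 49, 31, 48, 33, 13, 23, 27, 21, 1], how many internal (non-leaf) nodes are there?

Tree built from: [43, 49, 31, 48, 33, 13, 23, 27, 21, 1]
Tree (level-order array): [43, 31, 49, 13, 33, 48, None, 1, 23, None, None, None, None, None, None, 21, 27]
Rule: An internal node has at least one child.
Per-node child counts:
  node 43: 2 child(ren)
  node 31: 2 child(ren)
  node 13: 2 child(ren)
  node 1: 0 child(ren)
  node 23: 2 child(ren)
  node 21: 0 child(ren)
  node 27: 0 child(ren)
  node 33: 0 child(ren)
  node 49: 1 child(ren)
  node 48: 0 child(ren)
Matching nodes: [43, 31, 13, 23, 49]
Count of internal (non-leaf) nodes: 5


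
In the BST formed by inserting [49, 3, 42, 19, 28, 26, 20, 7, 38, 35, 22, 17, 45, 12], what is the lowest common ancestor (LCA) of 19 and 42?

Tree insertion order: [49, 3, 42, 19, 28, 26, 20, 7, 38, 35, 22, 17, 45, 12]
Tree (level-order array): [49, 3, None, None, 42, 19, 45, 7, 28, None, None, None, 17, 26, 38, 12, None, 20, None, 35, None, None, None, None, 22]
In a BST, the LCA of p=19, q=42 is the first node v on the
root-to-leaf path with p <= v <= q (go left if both < v, right if both > v).
Walk from root:
  at 49: both 19 and 42 < 49, go left
  at 3: both 19 and 42 > 3, go right
  at 42: 19 <= 42 <= 42, this is the LCA
LCA = 42


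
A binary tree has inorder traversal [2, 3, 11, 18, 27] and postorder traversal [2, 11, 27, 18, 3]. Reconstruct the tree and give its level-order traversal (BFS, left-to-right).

Inorder:   [2, 3, 11, 18, 27]
Postorder: [2, 11, 27, 18, 3]
Algorithm: postorder visits root last, so walk postorder right-to-left;
each value is the root of the current inorder slice — split it at that
value, recurse on the right subtree first, then the left.
Recursive splits:
  root=3; inorder splits into left=[2], right=[11, 18, 27]
  root=18; inorder splits into left=[11], right=[27]
  root=27; inorder splits into left=[], right=[]
  root=11; inorder splits into left=[], right=[]
  root=2; inorder splits into left=[], right=[]
Reconstructed level-order: [3, 2, 18, 11, 27]


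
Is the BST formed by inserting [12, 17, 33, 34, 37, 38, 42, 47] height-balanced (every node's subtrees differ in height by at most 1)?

Tree (level-order array): [12, None, 17, None, 33, None, 34, None, 37, None, 38, None, 42, None, 47]
Definition: a tree is height-balanced if, at every node, |h(left) - h(right)| <= 1 (empty subtree has height -1).
Bottom-up per-node check:
  node 47: h_left=-1, h_right=-1, diff=0 [OK], height=0
  node 42: h_left=-1, h_right=0, diff=1 [OK], height=1
  node 38: h_left=-1, h_right=1, diff=2 [FAIL (|-1-1|=2 > 1)], height=2
  node 37: h_left=-1, h_right=2, diff=3 [FAIL (|-1-2|=3 > 1)], height=3
  node 34: h_left=-1, h_right=3, diff=4 [FAIL (|-1-3|=4 > 1)], height=4
  node 33: h_left=-1, h_right=4, diff=5 [FAIL (|-1-4|=5 > 1)], height=5
  node 17: h_left=-1, h_right=5, diff=6 [FAIL (|-1-5|=6 > 1)], height=6
  node 12: h_left=-1, h_right=6, diff=7 [FAIL (|-1-6|=7 > 1)], height=7
Node 38 violates the condition: |-1 - 1| = 2 > 1.
Result: Not balanced


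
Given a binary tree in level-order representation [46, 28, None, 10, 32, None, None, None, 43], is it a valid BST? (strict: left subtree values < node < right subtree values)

Level-order array: [46, 28, None, 10, 32, None, None, None, 43]
Validate using subtree bounds (lo, hi): at each node, require lo < value < hi,
then recurse left with hi=value and right with lo=value.
Preorder trace (stopping at first violation):
  at node 46 with bounds (-inf, +inf): OK
  at node 28 with bounds (-inf, 46): OK
  at node 10 with bounds (-inf, 28): OK
  at node 32 with bounds (28, 46): OK
  at node 43 with bounds (32, 46): OK
No violation found at any node.
Result: Valid BST


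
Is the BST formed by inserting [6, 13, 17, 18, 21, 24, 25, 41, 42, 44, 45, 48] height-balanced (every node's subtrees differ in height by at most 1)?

Tree (level-order array): [6, None, 13, None, 17, None, 18, None, 21, None, 24, None, 25, None, 41, None, 42, None, 44, None, 45, None, 48]
Definition: a tree is height-balanced if, at every node, |h(left) - h(right)| <= 1 (empty subtree has height -1).
Bottom-up per-node check:
  node 48: h_left=-1, h_right=-1, diff=0 [OK], height=0
  node 45: h_left=-1, h_right=0, diff=1 [OK], height=1
  node 44: h_left=-1, h_right=1, diff=2 [FAIL (|-1-1|=2 > 1)], height=2
  node 42: h_left=-1, h_right=2, diff=3 [FAIL (|-1-2|=3 > 1)], height=3
  node 41: h_left=-1, h_right=3, diff=4 [FAIL (|-1-3|=4 > 1)], height=4
  node 25: h_left=-1, h_right=4, diff=5 [FAIL (|-1-4|=5 > 1)], height=5
  node 24: h_left=-1, h_right=5, diff=6 [FAIL (|-1-5|=6 > 1)], height=6
  node 21: h_left=-1, h_right=6, diff=7 [FAIL (|-1-6|=7 > 1)], height=7
  node 18: h_left=-1, h_right=7, diff=8 [FAIL (|-1-7|=8 > 1)], height=8
  node 17: h_left=-1, h_right=8, diff=9 [FAIL (|-1-8|=9 > 1)], height=9
  node 13: h_left=-1, h_right=9, diff=10 [FAIL (|-1-9|=10 > 1)], height=10
  node 6: h_left=-1, h_right=10, diff=11 [FAIL (|-1-10|=11 > 1)], height=11
Node 44 violates the condition: |-1 - 1| = 2 > 1.
Result: Not balanced


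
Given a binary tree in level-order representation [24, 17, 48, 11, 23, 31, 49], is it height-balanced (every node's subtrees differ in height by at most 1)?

Tree (level-order array): [24, 17, 48, 11, 23, 31, 49]
Definition: a tree is height-balanced if, at every node, |h(left) - h(right)| <= 1 (empty subtree has height -1).
Bottom-up per-node check:
  node 11: h_left=-1, h_right=-1, diff=0 [OK], height=0
  node 23: h_left=-1, h_right=-1, diff=0 [OK], height=0
  node 17: h_left=0, h_right=0, diff=0 [OK], height=1
  node 31: h_left=-1, h_right=-1, diff=0 [OK], height=0
  node 49: h_left=-1, h_right=-1, diff=0 [OK], height=0
  node 48: h_left=0, h_right=0, diff=0 [OK], height=1
  node 24: h_left=1, h_right=1, diff=0 [OK], height=2
All nodes satisfy the balance condition.
Result: Balanced


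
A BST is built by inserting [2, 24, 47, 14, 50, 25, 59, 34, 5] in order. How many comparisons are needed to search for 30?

Search path for 30: 2 -> 24 -> 47 -> 25 -> 34
Found: False
Comparisons: 5


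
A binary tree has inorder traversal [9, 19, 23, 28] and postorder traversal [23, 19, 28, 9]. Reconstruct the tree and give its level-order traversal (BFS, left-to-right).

Inorder:   [9, 19, 23, 28]
Postorder: [23, 19, 28, 9]
Algorithm: postorder visits root last, so walk postorder right-to-left;
each value is the root of the current inorder slice — split it at that
value, recurse on the right subtree first, then the left.
Recursive splits:
  root=9; inorder splits into left=[], right=[19, 23, 28]
  root=28; inorder splits into left=[19, 23], right=[]
  root=19; inorder splits into left=[], right=[23]
  root=23; inorder splits into left=[], right=[]
Reconstructed level-order: [9, 28, 19, 23]
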